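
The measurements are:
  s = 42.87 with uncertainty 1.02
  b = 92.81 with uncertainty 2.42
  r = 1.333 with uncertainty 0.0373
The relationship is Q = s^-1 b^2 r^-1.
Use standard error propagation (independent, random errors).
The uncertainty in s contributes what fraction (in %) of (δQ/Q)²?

(δQ/Q)² = (-1·δs/s)² + (2·δb/b)² + (-1·δr/r)²
  s term: (-1×0.0238)² = 0.000566
  b term: (2×0.0261)² = 0.00272
  r term: (-1×0.0280)² = 0.000783
Total = 0.00407. Share from s = 0.000566/0.00407 = 0.139.

13.9%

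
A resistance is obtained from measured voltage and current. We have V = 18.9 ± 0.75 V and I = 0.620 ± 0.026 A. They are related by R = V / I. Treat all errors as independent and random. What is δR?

R is a product of powers, so relative uncertainties combine in quadrature:
  (1·δV/V)² = (1×0.0397)² = 0.00157;  (-1·δI/I)² = (-1×0.0419)² = 0.00176
δR/R = √(0.00333) = 0.0577
R = 30.5 Ω, so δR = 0.0577 × 30.5 = 1.76 Ω.

1.76 Ω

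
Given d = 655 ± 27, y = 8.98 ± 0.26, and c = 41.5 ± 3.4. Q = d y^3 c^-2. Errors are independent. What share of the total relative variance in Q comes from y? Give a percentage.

(δQ/Q)² = (1·δd/d)² + (3·δy/y)² + (-2·δc/c)²
  d term: (1×0.0412)² = 0.00170
  y term: (3×0.0290)² = 0.00754
  c term: (-2×0.0819)² = 0.0268
Total = 0.0361. Share from y = 0.00754/0.0361 = 0.209.

20.9%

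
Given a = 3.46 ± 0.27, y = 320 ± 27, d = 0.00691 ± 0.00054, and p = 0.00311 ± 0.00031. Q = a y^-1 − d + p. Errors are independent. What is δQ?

Let w = a·y^-1 = 0.0108. δw/w = √((1·δa/a)² + (-1·δy/y)²) = √(0.00609 + 0.00712) = 0.115, so δw = 0.00124.
Q = w − d + p: δQ = √(δw² + δd² + δp²) = √(1.54e-06 + 2.92e-07 + 9.61e-08) = 0.00139

0.00139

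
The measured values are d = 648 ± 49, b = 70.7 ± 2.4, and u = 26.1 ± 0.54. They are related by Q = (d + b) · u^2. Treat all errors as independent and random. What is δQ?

Let w = d + b = 719. δw = √(δd² + δb²) = √(2400 + 5.76) = 49.1, so δw/w = 0.0683.
Q is then a monomial in w, u:
δQ/Q = √((δw/w)² + (2·δu/u)²) = √(0.00466 + 0.00171) = 0.0798
Q = 4.9e+05, so δQ = 0.0798 × 4.9e+05 = 39100.

39100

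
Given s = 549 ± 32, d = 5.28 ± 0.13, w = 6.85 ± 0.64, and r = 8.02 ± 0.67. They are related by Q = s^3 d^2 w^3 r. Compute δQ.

4.09e+12

Products/powers → add relative errors in quadrature, weighted by exponent:
  (3·δs/s)² = (3×0.0583)² = 0.0306;  (2·δd/d)² = (2×0.0246)² = 0.00242;  (3·δw/w)² = (3×0.0934)² = 0.0786;  (1·δr/r)² = (1×0.0835)² = 0.00698
δQ/Q = √(0.119) = 0.344
Q = 1.19e+13, so δQ = 0.344 × 1.19e+13 = 4.09e+12.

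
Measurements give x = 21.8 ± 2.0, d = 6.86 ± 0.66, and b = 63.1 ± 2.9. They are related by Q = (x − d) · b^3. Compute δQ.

Let u = x − d = 14.9. δu = √(δx² + δd²) = √(4.00 + 0.436) = 2.11, so δu/u = 0.141.
Q is then a monomial in u, b:
δQ/Q = √((δu/u)² + (3·δb/b)²) = √(0.0199 + 0.0190) = 0.197
Q = 3.75e+06, so δQ = 0.197 × 3.75e+06 = 7.4e+05.

7.4e+05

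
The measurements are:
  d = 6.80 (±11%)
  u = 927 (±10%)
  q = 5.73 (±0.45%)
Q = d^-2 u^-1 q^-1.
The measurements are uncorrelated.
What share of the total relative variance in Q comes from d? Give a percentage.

82.8%

(δQ/Q)² = (-2·δd/d)² + (-1·δu/u)² + (-1·δq/q)²
  d term: (-2×0.110)² = 0.0484
  u term: (-1×0.100)² = 0.0100
  q term: (-1×0.00450)² = 2.03e-05
Total = 0.0584. Share from d = 0.0484/0.0584 = 0.828.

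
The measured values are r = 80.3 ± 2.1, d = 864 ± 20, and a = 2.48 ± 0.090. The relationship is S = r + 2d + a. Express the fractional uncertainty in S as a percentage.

2.21%

For a sum/difference, combine absolute errors in quadrature:
  (δr)² = 4.41;  (2·δd)² = 1600;  (δa)² = 0.00810
δS = √(1600) = 40.1
S = 1810, so δS/S = 40.1/1810 = 0.0221.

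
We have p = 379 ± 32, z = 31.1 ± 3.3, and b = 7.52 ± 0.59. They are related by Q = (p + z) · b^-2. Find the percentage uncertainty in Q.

17.5%

Let u = p + z = 410. δu = √(δp² + δz²) = √(1020 + 10.9) = 32.2, so δu/u = 0.0784.
Q is then a monomial in u, b:
δQ/Q = √((δu/u)² + (-2·δb/b)²) = √(0.00615 + 0.0246) = 0.175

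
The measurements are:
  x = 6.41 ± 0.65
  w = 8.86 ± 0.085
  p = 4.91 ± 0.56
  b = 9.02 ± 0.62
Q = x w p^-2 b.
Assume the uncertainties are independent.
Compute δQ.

5.51

Relative error in a monomial: (δQ/Q)² = Σ (nᵢ · δxᵢ/xᵢ)².
  (1·δx/x)² = (1×0.101)² = 0.0103;  (1·δw/w)² = (1×0.00959)² = 9.2e-05;  (-2·δp/p)² = (-2×0.114)² = 0.0520;  (1·δb/b)² = (1×0.0687)² = 0.00472
δQ/Q = √(0.0671) = 0.259
Q = 21.2, so δQ = 0.259 × 21.2 = 5.51.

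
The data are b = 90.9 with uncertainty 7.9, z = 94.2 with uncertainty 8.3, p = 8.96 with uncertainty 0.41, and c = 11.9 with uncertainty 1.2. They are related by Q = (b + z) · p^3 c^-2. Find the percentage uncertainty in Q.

Let u = b + z = 185. δu = √(δb² + δz²) = √(62.4 + 68.9) = 11.5, so δu/u = 0.0619.
Q is then a monomial in u, p, c:
δQ/Q = √((δu/u)² + (3·δp/p)² + (-2·δc/c)²) = √(0.00383 + 0.0188 + 0.0407) = 0.252

25.2%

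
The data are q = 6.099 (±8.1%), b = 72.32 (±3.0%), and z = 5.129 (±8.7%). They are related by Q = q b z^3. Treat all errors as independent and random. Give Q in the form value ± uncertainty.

59510 ± 16400

Relative error in a monomial: (δQ/Q)² = Σ (nᵢ · δxᵢ/xᵢ)².
  (1·δq/q)² = (1×0.0810)² = 0.00656;  (1·δb/b)² = (1×0.0300)² = 0.000900;  (3·δz/z)² = (3×0.0870)² = 0.0681
δQ/Q = √(0.0756) = 0.275
Q = 59510, so δQ = 0.275 × 59510 = 16400.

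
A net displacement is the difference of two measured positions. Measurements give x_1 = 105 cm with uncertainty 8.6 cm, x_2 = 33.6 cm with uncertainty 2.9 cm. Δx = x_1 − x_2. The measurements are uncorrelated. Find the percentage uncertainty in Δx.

12.7%

Absolute uncertainties add in quadrature for a linear combination:
  (δx_1)² = 74.0;  (δx_2)² = 8.41
δΔx = √(82.4) = 9.08 cm
Δx = 71.4 cm, so δΔx/Δx = 9.08/71.4 = 0.127.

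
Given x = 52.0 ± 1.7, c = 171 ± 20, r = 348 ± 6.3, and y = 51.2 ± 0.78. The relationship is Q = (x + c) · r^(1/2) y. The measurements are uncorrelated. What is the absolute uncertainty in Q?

19500

Let u = x + c = 223. δu = √(δx² + δc²) = √(2.89 + 400) = 20.1, so δu/u = 0.0900.
Q is then a monomial in u, r, y:
δQ/Q = √((δu/u)² + (½·δr/r)² + (1·δy/y)²) = √(0.00810 + 8.19e-05 + 0.000232) = 0.0917
Q = 2.13e+05, so δQ = 0.0917 × 2.13e+05 = 19500.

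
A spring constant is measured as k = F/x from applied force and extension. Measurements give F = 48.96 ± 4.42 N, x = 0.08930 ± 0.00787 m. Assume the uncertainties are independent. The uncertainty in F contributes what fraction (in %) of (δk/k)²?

51.2%

(δk/k)² = (1·δF/F)² + (-1·δx/x)²
  F term: (1×0.0903)² = 0.00815
  x term: (-1×0.0881)² = 0.00777
Total = 0.0159. Share from F = 0.00815/0.0159 = 0.512.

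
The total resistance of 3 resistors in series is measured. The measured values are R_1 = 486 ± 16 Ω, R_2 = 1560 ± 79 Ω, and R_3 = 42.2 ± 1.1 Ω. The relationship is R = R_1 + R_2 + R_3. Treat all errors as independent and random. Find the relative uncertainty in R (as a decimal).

Sums and differences: (δR)² = Σ (cᵢ δxᵢ)².
  (δR_1)² = 256;  (δR_2)² = 6240;  (δR_3)² = 1.21
δR = √(6500) = 80.6 Ω
R = 2090 Ω, so δR/R = 80.6/2090 = 0.0386.

0.0386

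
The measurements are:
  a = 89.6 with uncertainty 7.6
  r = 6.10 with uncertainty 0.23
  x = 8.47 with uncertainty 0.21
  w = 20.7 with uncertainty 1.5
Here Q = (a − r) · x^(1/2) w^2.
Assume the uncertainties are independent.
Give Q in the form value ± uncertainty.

Let u = a − r = 83.5. δu = √(δa² + δr²) = √(57.8 + 0.0529) = 7.60, so δu/u = 0.0911.
Q is then a monomial in u, x, w:
δQ/Q = √((δu/u)² + (½·δx/x)² + (2·δw/w)²) = √(0.00829 + 0.000154 + 0.0210) = 0.172
Q = 1.04e+05, so δQ = 0.172 × 1.04e+05 = 17900.

(1.04 ± 0.179) × 10^5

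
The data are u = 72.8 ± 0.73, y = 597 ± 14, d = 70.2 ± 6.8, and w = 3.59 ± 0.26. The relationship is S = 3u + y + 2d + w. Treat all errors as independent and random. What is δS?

Sums and differences: (δS)² = Σ (cᵢ δxᵢ)².
  (3·δu)² = 4.80;  (δy)² = 196;  (2·δd)² = 185;  (δw)² = 0.0676
δS = √(386) = 19.6

19.6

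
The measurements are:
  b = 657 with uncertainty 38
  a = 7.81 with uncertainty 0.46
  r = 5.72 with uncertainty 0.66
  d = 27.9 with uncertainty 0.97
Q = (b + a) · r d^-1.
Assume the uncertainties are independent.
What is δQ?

18.2

Let u = b + a = 665. δu = √(δb² + δa²) = √(1440 + 0.212) = 38.0, so δu/u = 0.0572.
Q is then a monomial in u, r, d:
δQ/Q = √((δu/u)² + (1·δr/r)² + (-1·δd/d)²) = √(0.00327 + 0.0133 + 0.00121) = 0.133
Q = 136, so δQ = 0.133 × 136 = 18.2.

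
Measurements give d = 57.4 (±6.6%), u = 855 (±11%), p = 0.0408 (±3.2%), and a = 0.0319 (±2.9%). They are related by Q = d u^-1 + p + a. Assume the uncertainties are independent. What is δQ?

Let w = d·u^-1 = 0.0671. δw/w = √((1·δd/d)² + (-1·δu/u)²) = √(0.00436 + 0.0121) = 0.128, so δw = 0.00861.
Q = w + p + a: δQ = √(δw² + δp² + δa²) = √(7.42e-05 + 1.7e-06 + 8.56e-07) = 0.00876

0.00876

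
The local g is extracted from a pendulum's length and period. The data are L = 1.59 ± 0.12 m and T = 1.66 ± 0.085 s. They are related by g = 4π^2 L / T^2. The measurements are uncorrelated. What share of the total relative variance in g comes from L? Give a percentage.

(δg/g)² = (1·δL/L)² + (-2·δT/T)²
  L term: (1×0.0755)² = 0.00570
  T term: (-2×0.0512)² = 0.0105
Total = 0.0162. Share from L = 0.00570/0.0162 = 0.352.

35.2%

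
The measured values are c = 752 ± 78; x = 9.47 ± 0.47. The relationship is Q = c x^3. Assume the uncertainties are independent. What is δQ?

1.16e+05

Products/powers → add relative errors in quadrature, weighted by exponent:
  (1·δc/c)² = (1×0.104)² = 0.0108;  (3·δx/x)² = (3×0.0496)² = 0.0222
δQ/Q = √(0.0329) = 0.181
Q = 6.39e+05, so δQ = 0.181 × 6.39e+05 = 1.16e+05.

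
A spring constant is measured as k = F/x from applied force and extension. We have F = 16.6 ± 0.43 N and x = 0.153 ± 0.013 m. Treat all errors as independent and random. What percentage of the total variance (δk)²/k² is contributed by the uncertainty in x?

91.5%

(δk/k)² = (1·δF/F)² + (-1·δx/x)²
  F term: (1×0.0259)² = 0.000671
  x term: (-1×0.0850)² = 0.00722
Total = 0.00789. Share from x = 0.00722/0.00789 = 0.915.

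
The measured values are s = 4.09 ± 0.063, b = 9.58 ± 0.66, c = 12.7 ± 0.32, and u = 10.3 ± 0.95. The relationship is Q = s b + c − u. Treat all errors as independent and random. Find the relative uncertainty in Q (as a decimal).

0.0708

Let p = s·b = 39.2. δp/p = √((1·δs/s)² + (1·δb/b)²) = √(0.000237 + 0.00475) = 0.0706, so δp = 2.77.
Q = p + c − u: δQ = √(δp² + δc² + δu²) = √(7.65 + 0.102 + 0.902) = 2.94
Q = 41.6, so δQ/Q = 2.94/41.6 = 0.0708.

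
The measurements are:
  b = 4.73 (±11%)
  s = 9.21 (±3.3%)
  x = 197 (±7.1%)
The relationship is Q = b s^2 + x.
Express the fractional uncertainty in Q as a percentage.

Let p = b·s^2 = 401. δp/p = √((1·δb/b)² + (2·δs/s)²) = √(0.0121 + 0.00436) = 0.128, so δp = 51.5.
Q = p + x: δQ = √(δp² + δx²) = √(2650 + 196) = 53.3
Q = 598, so δQ/Q = 53.3/598 = 0.0892.

8.92%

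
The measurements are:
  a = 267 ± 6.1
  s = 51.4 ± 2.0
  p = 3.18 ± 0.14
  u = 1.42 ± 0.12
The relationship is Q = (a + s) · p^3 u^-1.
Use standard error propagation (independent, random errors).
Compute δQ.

1140

Let w = a + s = 318. δw = √(δa² + δs²) = √(37.2 + 4.00) = 6.42, so δw/w = 0.0202.
Q is then a monomial in w, p, u:
δQ/Q = √((δw/w)² + (3·δp/p)² + (-1·δu/u)²) = √(0.000406 + 0.0174 + 0.00714) = 0.158
Q = 7210, so δQ = 0.158 × 7210 = 1140.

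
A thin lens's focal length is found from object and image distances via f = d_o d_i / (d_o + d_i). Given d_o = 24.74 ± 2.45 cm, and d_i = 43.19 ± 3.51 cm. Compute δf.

1.09 cm

∂f/∂d_o = (d_i/(d_o+d_i))² = 0.404;  ∂f/∂d_i = (d_o/(d_o+d_i))² = 0.133
δf = √((∂f/∂d_o · δd_o)² + (∂f/∂d_i · δd_i)²) = √(0.981 + 0.217) = 1.09 cm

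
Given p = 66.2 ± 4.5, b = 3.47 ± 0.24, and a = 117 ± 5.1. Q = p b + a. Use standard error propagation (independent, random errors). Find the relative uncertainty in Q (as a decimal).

Let w = p·b = 230. δw/w = √((1·δp/p)² + (1·δb/b)²) = √(0.00462 + 0.00478) = 0.0970, so δw = 22.3.
Q = w + a: δQ = √(δw² + δa²) = √(496 + 26.0) = 22.9
Q = 347, so δQ/Q = 22.9/347 = 0.0659.

0.0659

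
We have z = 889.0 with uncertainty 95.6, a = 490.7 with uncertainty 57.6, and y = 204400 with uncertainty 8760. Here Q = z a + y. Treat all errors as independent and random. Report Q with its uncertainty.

640600 ± 70000

Let p = z·a = 436200. δp/p = √((1·δz/z)² + (1·δa/a)²) = √(0.0116 + 0.0138) = 0.159, so δp = 69400.
Q = p + y: δQ = √(δp² + δy²) = √(4.82e+09 + 7.67e+07) = 70000
Q = 640600.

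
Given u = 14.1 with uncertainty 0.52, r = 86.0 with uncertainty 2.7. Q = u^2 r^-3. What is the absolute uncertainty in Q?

3.74e-05

Since Q is a product/quotient, work with relative uncertainties:
  (2·δu/u)² = (2×0.0369)² = 0.00544;  (-3·δr/r)² = (-3×0.0314)² = 0.00887
δQ/Q = √(0.0143) = 0.120
Q = 0.000313, so δQ = 0.120 × 0.000313 = 3.74e-05.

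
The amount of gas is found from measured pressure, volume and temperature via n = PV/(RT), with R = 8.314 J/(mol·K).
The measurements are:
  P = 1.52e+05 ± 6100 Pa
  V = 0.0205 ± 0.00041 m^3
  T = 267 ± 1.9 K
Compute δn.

For a monomial n ∝ P, V, T^-1, fractional errors add in quadrature:
  (1·δP/P)² = (1×0.0401)² = 0.00161;  (1·δV/V)² = (1×0.0200)² = 0.000400;  (-1·δT/T)² = (-1×0.00712)² = 5.06e-05
δn/n = √(0.00206) = 0.0454
n = 1.40 mol, so δn = 0.0454 × 1.40 = 0.0637 mol.

0.0637 mol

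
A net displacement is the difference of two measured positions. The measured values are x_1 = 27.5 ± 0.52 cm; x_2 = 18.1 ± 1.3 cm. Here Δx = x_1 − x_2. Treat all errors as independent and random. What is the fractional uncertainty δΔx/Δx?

0.149

Sums and differences: (δΔx)² = Σ (cᵢ δxᵢ)².
  (δx_1)² = 0.270;  (δx_2)² = 1.69
δΔx = √(1.96) = 1.40 cm
Δx = 9.40 cm, so δΔx/Δx = 1.40/9.40 = 0.149.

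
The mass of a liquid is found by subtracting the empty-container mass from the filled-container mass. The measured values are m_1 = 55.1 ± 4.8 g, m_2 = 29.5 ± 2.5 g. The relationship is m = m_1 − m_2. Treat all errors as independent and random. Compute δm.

5.41 g

For a sum/difference, combine absolute errors in quadrature:
  (δm_1)² = 23.0;  (δm_2)² = 6.25
δm = √(29.3) = 5.41 g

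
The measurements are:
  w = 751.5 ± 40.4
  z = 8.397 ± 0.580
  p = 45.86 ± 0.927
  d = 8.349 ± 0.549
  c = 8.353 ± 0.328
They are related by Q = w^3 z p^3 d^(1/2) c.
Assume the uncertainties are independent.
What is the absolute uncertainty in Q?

1.6e+15

Each factor contributes (exponent × relative error)² to (δQ/Q)²:
  (3·δw/w)² = (3×0.0538)² = 0.0260;  (1·δz/z)² = (1×0.0691)² = 0.00477;  (3·δp/p)² = (3×0.0202)² = 0.00368;  (½·δd/d)² = (0.5×0.0658)² = 0.00108;  (1·δc/c)² = (1×0.0393)² = 0.00154
δQ/Q = √(0.0371) = 0.193
Q = 8.296e+15, so δQ = 0.193 × 8.296e+15 = 1.6e+15.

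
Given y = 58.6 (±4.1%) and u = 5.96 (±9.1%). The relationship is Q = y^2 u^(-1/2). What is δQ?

Each factor contributes (exponent × relative error)² to (δQ/Q)²:
  (2·δy/y)² = (2×0.0410)² = 0.00672;  (−½·δu/u)² = (-0.5×0.0910)² = 0.00207
δQ/Q = √(0.00879) = 0.0938
Q = 1410, so δQ = 0.0938 × 1410 = 132.

132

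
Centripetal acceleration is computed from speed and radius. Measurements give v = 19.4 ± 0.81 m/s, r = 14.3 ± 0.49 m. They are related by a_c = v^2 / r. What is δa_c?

2.38 m/s^2

Each factor contributes (exponent × relative error)² to (δa_c/a_c)²:
  (2·δv/v)² = (2×0.0418)² = 0.00697;  (-1·δr/r)² = (-1×0.0343)² = 0.00117
δa_c/a_c = √(0.00815) = 0.0903
a_c = 26.3 m/s^2, so δa_c = 0.0903 × 26.3 = 2.38 m/s^2.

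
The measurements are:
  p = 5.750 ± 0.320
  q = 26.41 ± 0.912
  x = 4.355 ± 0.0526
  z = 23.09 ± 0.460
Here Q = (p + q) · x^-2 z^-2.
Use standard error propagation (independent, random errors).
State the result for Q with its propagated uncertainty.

Let u = p + q = 32.16. δu = √(δp² + δq²) = √(0.102 + 0.832) = 0.967, so δu/u = 0.0301.
Q is then a monomial in u, x, z:
δQ/Q = √((δu/u)² + (-2·δx/x)² + (-2·δz/z)²) = √(0.000903 + 0.000584 + 0.00159) = 0.0554
Q = 0.003180, so δQ = 0.0554 × 0.003180 = 0.000176.

0.003180 ± 0.000176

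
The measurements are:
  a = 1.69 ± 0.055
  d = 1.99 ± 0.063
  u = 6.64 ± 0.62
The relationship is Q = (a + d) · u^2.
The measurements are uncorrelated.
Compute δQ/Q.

Let w = a + d = 3.68. δw = √(δa² + δd²) = √(0.00302 + 0.00397) = 0.0836, so δw/w = 0.0227.
Q is then a monomial in w, u:
δQ/Q = √((δw/w)² + (2·δu/u)²) = √(0.000516 + 0.0349) = 0.188

0.188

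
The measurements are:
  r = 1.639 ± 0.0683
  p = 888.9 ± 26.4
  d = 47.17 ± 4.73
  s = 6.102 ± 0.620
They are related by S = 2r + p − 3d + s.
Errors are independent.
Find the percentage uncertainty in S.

3.96%

For a sum/difference, combine absolute errors in quadrature:
  (2·δr)² = 0.0187;  (δp)² = 697;  (3·δd)² = 201;  (δs)² = 0.384
δS = √(899) = 30.0
S = 756.8, so δS/S = 30.0/756.8 = 0.0396.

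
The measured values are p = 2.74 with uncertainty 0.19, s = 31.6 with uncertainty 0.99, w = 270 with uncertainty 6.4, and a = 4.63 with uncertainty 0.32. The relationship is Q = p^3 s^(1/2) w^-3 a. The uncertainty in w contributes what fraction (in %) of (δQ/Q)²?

(δQ/Q)² = (3·δp/p)² + (½·δs/s)² + (-3·δw/w)² + (1·δa/a)²
  p term: (3×0.0693)² = 0.0433
  s term: (0.5×0.0313)² = 0.000245
  w term: (-3×0.0237)² = 0.00506
  a term: (1×0.0691)² = 0.00478
Total = 0.0534. Share from w = 0.00506/0.0534 = 0.0948.

9.48%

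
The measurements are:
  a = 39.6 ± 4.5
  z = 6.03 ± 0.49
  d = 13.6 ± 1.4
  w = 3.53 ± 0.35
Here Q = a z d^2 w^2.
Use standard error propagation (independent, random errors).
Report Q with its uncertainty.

(5.50 ± 1.75) × 10^5

Q is a product of powers, so relative uncertainties combine in quadrature:
  (1·δa/a)² = (1×0.114)² = 0.0129;  (1·δz/z)² = (1×0.0813)² = 0.00660;  (2·δd/d)² = (2×0.103)² = 0.0424;  (2·δw/w)² = (2×0.0992)² = 0.0393
δQ/Q = √(0.101) = 0.318
Q = 5.5e+05, so δQ = 0.318 × 5.5e+05 = 1.75e+05.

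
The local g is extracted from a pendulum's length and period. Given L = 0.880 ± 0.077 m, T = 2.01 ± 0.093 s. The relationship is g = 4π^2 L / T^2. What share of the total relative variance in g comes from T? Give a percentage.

52.8%

(δg/g)² = (1·δL/L)² + (-2·δT/T)²
  L term: (1×0.0875)² = 0.00766
  T term: (-2×0.0463)² = 0.00856
Total = 0.0162. Share from T = 0.00856/0.0162 = 0.528.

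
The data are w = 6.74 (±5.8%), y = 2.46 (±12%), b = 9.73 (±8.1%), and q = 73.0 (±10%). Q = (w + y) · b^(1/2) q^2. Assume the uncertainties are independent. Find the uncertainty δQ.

32300

Let u = w + y = 9.20. δu = √(δw² + δy²) = √(0.153 + 0.0871) = 0.490, so δu/u = 0.0532.
Q is then a monomial in u, b, q:
δQ/Q = √((δu/u)² + (½·δb/b)² + (2·δq/q)²) = √(0.00284 + 0.00164 + 0.0400) = 0.211
Q = 1.53e+05, so δQ = 0.211 × 1.53e+05 = 32300.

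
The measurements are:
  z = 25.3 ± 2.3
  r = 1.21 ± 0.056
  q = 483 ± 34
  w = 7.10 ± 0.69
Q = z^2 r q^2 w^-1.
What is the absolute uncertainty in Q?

Q is a product of powers, so relative uncertainties combine in quadrature:
  (2·δz/z)² = (2×0.0909)² = 0.0331;  (1·δr/r)² = (1×0.0463)² = 0.00214;  (2·δq/q)² = (2×0.0704)² = 0.0198;  (-1·δw/w)² = (-1×0.0972)² = 0.00944
δQ/Q = √(0.0645) = 0.254
Q = 2.54e+07, so δQ = 0.254 × 2.54e+07 = 6.46e+06.

6.46e+06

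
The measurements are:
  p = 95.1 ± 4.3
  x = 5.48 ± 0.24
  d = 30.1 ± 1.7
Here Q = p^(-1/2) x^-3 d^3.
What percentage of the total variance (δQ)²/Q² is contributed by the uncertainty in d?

61.8%

(δQ/Q)² = (−½·δp/p)² + (-3·δx/x)² + (3·δd/d)²
  p term: (-0.5×0.0452)² = 0.000511
  x term: (-3×0.0438)² = 0.0173
  d term: (3×0.0565)² = 0.0287
Total = 0.0465. Share from d = 0.0287/0.0465 = 0.618.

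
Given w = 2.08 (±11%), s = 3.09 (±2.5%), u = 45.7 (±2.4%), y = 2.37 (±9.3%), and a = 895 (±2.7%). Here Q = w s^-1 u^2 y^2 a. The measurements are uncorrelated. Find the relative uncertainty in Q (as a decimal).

0.224

Q is a product of powers, so relative uncertainties combine in quadrature:
  (1·δw/w)² = (1×0.110)² = 0.0121;  (-1·δs/s)² = (-1×0.0250)² = 0.000625;  (2·δu/u)² = (2×0.0240)² = 0.00230;  (2·δy/y)² = (2×0.0930)² = 0.0346;  (1·δa/a)² = (1×0.0270)² = 0.000729
δQ/Q = √(0.0504) = 0.224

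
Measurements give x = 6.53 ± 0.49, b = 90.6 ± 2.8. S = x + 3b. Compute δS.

8.41

Absolute uncertainties add in quadrature for a linear combination:
  (δx)² = 0.240;  (3·δb)² = 70.6
δS = √(70.8) = 8.41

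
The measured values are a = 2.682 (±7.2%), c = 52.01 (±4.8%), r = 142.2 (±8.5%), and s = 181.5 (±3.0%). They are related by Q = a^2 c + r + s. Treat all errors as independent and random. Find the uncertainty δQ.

58.3

Let p = a^2·c = 374.1. δp/p = √((2·δa/a)² + (1·δc/c)²) = √(0.0207 + 0.00230) = 0.152, so δp = 56.8.
Q = p + r + s: δQ = √(δp² + δr² + δs²) = √(3220 + 146 + 29.6) = 58.3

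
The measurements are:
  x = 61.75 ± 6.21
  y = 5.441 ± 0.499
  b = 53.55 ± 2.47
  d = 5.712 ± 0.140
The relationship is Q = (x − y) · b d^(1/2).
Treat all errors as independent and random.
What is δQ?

Let u = x − y = 56.31. δu = √(δx² + δy²) = √(38.6 + 0.249) = 6.23, so δu/u = 0.111.
Q is then a monomial in u, b, d:
δQ/Q = √((δu/u)² + (1·δb/b)² + (½·δd/d)²) = √(0.0122 + 0.00213 + 0.000150) = 0.120
Q = 7207, so δQ = 0.120 × 7207 = 868.

868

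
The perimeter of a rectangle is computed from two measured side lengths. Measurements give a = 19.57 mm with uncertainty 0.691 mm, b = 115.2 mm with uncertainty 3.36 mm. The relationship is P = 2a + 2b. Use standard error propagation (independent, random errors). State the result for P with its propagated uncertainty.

Absolute uncertainties add in quadrature for a linear combination:
  (2·δa)² = 1.91;  (2·δb)² = 45.2
δP = √(47.1) = 6.86 mm
P = 269.5 mm.

269.5 ± 6.86 mm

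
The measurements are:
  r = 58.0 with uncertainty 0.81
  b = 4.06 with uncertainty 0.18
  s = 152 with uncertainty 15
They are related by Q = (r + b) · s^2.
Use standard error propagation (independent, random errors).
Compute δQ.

Let u = r + b = 62.1. δu = √(δr² + δb²) = √(0.656 + 0.0324) = 0.830, so δu/u = 0.0134.
Q is then a monomial in u, s:
δQ/Q = √((δu/u)² + (2·δs/s)²) = √(0.000179 + 0.0390) = 0.198
Q = 1.43e+06, so δQ = 0.198 × 1.43e+06 = 2.84e+05.

2.84e+05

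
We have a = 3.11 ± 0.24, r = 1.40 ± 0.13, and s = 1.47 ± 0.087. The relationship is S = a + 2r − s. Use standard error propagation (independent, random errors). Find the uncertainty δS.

0.364

For a sum/difference, combine absolute errors in quadrature:
  (δa)² = 0.0576;  (2·δr)² = 0.0676;  (δs)² = 0.00757
δS = √(0.133) = 0.364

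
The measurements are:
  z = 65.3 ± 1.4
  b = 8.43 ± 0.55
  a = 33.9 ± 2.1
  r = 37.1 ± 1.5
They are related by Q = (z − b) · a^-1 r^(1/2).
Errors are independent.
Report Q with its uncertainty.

Let u = z − b = 56.9. δu = √(δz² + δb²) = √(1.96 + 0.303) = 1.50, so δu/u = 0.0264.
Q is then a monomial in u, a, r:
δQ/Q = √((δu/u)² + (-1·δa/a)² + (½·δr/r)²) = √(0.000700 + 0.00384 + 0.000409) = 0.0703
Q = 10.2, so δQ = 0.0703 × 10.2 = 0.719.

10.2 ± 0.719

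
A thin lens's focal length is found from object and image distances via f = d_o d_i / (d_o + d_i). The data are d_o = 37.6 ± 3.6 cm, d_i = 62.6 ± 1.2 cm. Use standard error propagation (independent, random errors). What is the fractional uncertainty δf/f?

0.0602

∂f/∂d_o = (d_i/(d_o+d_i))² = 0.390;  ∂f/∂d_i = (d_o/(d_o+d_i))² = 0.141
δf = √((∂f/∂d_o · δd_o)² + (∂f/∂d_i · δd_i)²) = √(1.97 + 0.0286) = 1.42 cm
f = 23.5 cm, so δf/f = 1.42/23.5 = 0.0602.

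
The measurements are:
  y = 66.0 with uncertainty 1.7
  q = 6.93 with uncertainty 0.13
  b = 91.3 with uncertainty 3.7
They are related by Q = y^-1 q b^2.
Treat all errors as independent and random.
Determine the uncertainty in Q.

76.2

Products/powers → add relative errors in quadrature, weighted by exponent:
  (-1·δy/y)² = (-1×0.0258)² = 0.000663;  (1·δq/q)² = (1×0.0188)² = 0.000352;  (2·δb/b)² = (2×0.0405)² = 0.00657
δQ/Q = √(0.00758) = 0.0871
Q = 875, so δQ = 0.0871 × 875 = 76.2.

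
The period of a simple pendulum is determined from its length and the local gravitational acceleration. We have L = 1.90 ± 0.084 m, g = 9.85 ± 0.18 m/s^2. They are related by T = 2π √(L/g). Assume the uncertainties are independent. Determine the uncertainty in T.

Since T is a product/quotient, work with relative uncertainties:
  (½·δL/L)² = (0.5×0.0442)² = 0.000489;  (−½·δg/g)² = (-0.5×0.0183)² = 8.35e-05
δT/T = √(0.000572) = 0.0239
T = 2.76 s, so δT = 0.0239 × 2.76 = 0.0660 s.

0.0660 s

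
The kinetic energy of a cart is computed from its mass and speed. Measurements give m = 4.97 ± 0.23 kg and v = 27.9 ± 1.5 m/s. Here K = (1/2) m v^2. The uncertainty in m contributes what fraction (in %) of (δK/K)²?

15.6%

(δK/K)² = (1·δm/m)² + (2·δv/v)²
  m term: (1×0.0463)² = 0.00214
  v term: (2×0.0538)² = 0.0116
Total = 0.0137. Share from m = 0.00214/0.0137 = 0.156.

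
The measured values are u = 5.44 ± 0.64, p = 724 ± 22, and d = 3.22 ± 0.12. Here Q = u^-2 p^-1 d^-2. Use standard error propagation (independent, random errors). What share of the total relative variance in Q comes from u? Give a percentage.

(δQ/Q)² = (-2·δu/u)² + (-1·δp/p)² + (-2·δd/d)²
  u term: (-2×0.118)² = 0.0554
  p term: (-1×0.0304)² = 0.000923
  d term: (-2×0.0373)² = 0.00556
Total = 0.0618. Share from u = 0.0554/0.0618 = 0.895.

89.5%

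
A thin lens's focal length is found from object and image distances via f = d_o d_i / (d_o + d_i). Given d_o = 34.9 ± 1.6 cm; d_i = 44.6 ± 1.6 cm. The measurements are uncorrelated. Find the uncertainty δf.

0.590 cm

∂f/∂d_o = (d_i/(d_o+d_i))² = 0.315;  ∂f/∂d_i = (d_o/(d_o+d_i))² = 0.193
δf = √((∂f/∂d_o · δd_o)² + (∂f/∂d_i · δd_i)²) = √(0.254 + 0.0951) = 0.590 cm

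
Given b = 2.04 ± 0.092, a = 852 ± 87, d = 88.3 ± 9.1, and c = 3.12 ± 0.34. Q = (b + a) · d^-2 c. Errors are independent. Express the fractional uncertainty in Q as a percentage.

Let u = b + a = 854. δu = √(δb² + δa²) = √(0.00846 + 7570) = 87.0, so δu/u = 0.102.
Q is then a monomial in u, d, c:
δQ/Q = √((δu/u)² + (-2·δd/d)² + (1·δc/c)²) = √(0.0104 + 0.0425 + 0.0119) = 0.254

25.4%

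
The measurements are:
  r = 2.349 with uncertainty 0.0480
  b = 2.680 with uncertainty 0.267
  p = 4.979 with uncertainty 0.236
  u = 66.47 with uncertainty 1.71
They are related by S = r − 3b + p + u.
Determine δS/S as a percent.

2.89%

S is a linear combination, so absolute uncertainties add in quadrature:
  (δr)² = 0.00230;  (3·δb)² = 0.642;  (δp)² = 0.0557;  (δu)² = 2.92
δS = √(3.62) = 1.90
S = 65.76, so δS/S = 1.90/65.76 = 0.0289.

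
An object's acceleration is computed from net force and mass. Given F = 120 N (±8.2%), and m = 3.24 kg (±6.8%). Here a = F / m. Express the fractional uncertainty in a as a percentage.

Products/powers → add relative errors in quadrature, weighted by exponent:
  (1·δF/F)² = (1×0.0820)² = 0.00672;  (-1·δm/m)² = (-1×0.0680)² = 0.00462
δa/a = √(0.0113) = 0.107

10.7%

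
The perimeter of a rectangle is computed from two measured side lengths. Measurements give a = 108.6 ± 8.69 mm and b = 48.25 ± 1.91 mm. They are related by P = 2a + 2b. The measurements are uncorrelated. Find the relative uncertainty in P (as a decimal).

0.0567

Each term contributes (cᵢ δxᵢ)² to (δP)²:
  (2·δa)² = 302;  (2·δb)² = 14.6
δP = √(317) = 17.8 mm
P = 313.7 mm, so δP/P = 17.8/313.7 = 0.0567.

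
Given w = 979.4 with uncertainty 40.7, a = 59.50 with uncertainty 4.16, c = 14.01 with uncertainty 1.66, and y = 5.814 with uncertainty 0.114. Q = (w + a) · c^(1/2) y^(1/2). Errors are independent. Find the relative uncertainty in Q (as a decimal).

0.0718

Let u = w + a = 1039. δu = √(δw² + δa²) = √(1660 + 17.3) = 40.9, so δu/u = 0.0394.
Q is then a monomial in u, c, y:
δQ/Q = √((δu/u)² + (½·δc/c)² + (½·δy/y)²) = √(0.00155 + 0.00351 + 9.61e-05) = 0.0718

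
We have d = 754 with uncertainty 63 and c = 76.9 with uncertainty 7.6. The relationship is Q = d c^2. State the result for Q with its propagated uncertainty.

(4.46 ± 0.957) × 10^6

Since Q is a product/quotient, work with relative uncertainties:
  (1·δd/d)² = (1×0.0836)² = 0.00698;  (2·δc/c)² = (2×0.0988)² = 0.0391
δQ/Q = √(0.0461) = 0.215
Q = 4.46e+06, so δQ = 0.215 × 4.46e+06 = 9.57e+05.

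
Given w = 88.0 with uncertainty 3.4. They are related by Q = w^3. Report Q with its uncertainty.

Since Q is a product/quotient, work with relative uncertainties:
  (3·δw/w)² = (3×0.0386)² = 0.0134
δQ/Q = √(0.0134) = 0.116
Q = 6.81e+05, so δQ = 0.116 × 6.81e+05 = 79000.

(6.81 ± 0.790) × 10^5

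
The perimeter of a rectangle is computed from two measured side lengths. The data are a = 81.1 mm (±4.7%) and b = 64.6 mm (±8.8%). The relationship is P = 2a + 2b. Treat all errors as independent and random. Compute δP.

13.7 mm

Absolute uncertainties add in quadrature for a linear combination:
  (2·δa)² = 58.1;  (2·δb)² = 129
δP = √(187) = 13.7 mm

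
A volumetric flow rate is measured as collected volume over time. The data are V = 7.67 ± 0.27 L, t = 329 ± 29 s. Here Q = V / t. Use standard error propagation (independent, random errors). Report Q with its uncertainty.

Since Q is a product/quotient, work with relative uncertainties:
  (1·δV/V)² = (1×0.0352)² = 0.00124;  (-1·δt/t)² = (-1×0.0881)² = 0.00777
δQ/Q = √(0.00901) = 0.0949
Q = 0.0233 L/s, so δQ = 0.0949 × 0.0233 = 0.00221 L/s.

0.0233 ± 0.00221 L/s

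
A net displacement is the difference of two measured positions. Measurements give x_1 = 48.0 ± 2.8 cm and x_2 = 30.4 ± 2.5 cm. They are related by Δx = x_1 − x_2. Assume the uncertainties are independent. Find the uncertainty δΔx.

Δx is a linear combination, so absolute uncertainties add in quadrature:
  (δx_1)² = 7.84;  (δx_2)² = 6.25
δΔx = √(14.1) = 3.75 cm

3.75 cm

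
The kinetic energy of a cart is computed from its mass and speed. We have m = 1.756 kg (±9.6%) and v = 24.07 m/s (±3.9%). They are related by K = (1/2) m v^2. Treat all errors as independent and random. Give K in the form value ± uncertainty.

508.7 ± 62.9 J

Products/powers → add relative errors in quadrature, weighted by exponent:
  (1·δm/m)² = (1×0.0960)² = 0.00922;  (2·δv/v)² = (2×0.0390)² = 0.00608
δK/K = √(0.0153) = 0.124
K = 508.7 J, so δK = 0.124 × 508.7 = 62.9 J.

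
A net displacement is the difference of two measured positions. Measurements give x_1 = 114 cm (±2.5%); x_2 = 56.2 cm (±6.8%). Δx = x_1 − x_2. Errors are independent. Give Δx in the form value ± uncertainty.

For a sum/difference, combine absolute errors in quadrature:
  (δx_1)² = 8.12;  (δx_2)² = 14.6
δΔx = √(22.7) = 4.77 cm
Δx = 57.8 cm.

57.8 ± 4.77 cm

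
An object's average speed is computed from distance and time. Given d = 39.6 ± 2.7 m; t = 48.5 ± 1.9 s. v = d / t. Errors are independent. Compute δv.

Since v is a product/quotient, work with relative uncertainties:
  (1·δd/d)² = (1×0.0682)² = 0.00465;  (-1·δt/t)² = (-1×0.0392)² = 0.00153
δv/v = √(0.00618) = 0.0786
v = 0.816 m/s, so δv = 0.0786 × 0.816 = 0.0642 m/s.

0.0642 m/s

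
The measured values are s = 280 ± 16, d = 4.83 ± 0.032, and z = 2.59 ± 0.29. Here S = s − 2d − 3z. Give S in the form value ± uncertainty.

263 ± 16.0

For a sum/difference, combine absolute errors in quadrature:
  (δs)² = 256;  (2·δd)² = 0.00410;  (3·δz)² = 0.757
δS = √(257) = 16.0
S = 263.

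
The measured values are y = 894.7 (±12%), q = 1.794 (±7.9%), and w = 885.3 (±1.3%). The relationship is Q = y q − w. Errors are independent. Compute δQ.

Let p = y·q = 1605. δp/p = √((1·δy/y)² + (1·δq/q)²) = √(0.0144 + 0.00624) = 0.144, so δp = 231.
Q = p − w: δQ = √(δp² + δw²) = √(53200 + 132) = 231

231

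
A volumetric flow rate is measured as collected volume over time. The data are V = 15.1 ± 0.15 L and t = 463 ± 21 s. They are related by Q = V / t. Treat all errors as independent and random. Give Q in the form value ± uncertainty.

For a monomial Q ∝ V, t^-1, fractional errors add in quadrature:
  (1·δV/V)² = (1×0.00993)² = 9.87e-05;  (-1·δt/t)² = (-1×0.0454)² = 0.00206
δQ/Q = √(0.00216) = 0.0464
Q = 0.0326 L/s, so δQ = 0.0464 × 0.0326 = 0.00151 L/s.

0.0326 ± 0.00151 L/s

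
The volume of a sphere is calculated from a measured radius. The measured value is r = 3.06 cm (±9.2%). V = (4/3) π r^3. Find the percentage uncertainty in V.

27.6%

Each factor contributes (exponent × relative error)² to (δV/V)²:
  (3·δr/r)² = (3×0.0920)² = 0.0762
δV/V = √(0.0762) = 0.276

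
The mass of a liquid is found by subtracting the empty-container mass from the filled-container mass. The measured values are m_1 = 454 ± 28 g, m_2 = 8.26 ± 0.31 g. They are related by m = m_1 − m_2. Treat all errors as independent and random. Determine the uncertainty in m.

28.0 g

Each term contributes (cᵢ δxᵢ)² to (δm)²:
  (δm_1)² = 784;  (δm_2)² = 0.0961
δm = √(784) = 28.0 g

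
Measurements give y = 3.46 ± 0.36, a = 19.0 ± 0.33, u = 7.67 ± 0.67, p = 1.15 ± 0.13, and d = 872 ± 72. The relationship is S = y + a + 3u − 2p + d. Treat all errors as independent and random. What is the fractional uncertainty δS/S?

0.0787

Each term contributes (cᵢ δxᵢ)² to (δS)²:
  (δy)² = 0.130;  (δa)² = 0.109;  (3·δu)² = 4.04;  (2·δp)² = 0.0676;  (δd)² = 5180
δS = √(5190) = 72.0
S = 915, so δS/S = 72.0/915 = 0.0787.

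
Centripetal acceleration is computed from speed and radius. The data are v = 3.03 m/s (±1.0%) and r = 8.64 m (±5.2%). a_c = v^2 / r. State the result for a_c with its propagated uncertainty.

a_c is a product of powers, so relative uncertainties combine in quadrature:
  (2·δv/v)² = (2×0.0100)² = 0.000400;  (-1·δr/r)² = (-1×0.0520)² = 0.00270
δa_c/a_c = √(0.00310) = 0.0557
a_c = 1.06 m/s^2, so δa_c = 0.0557 × 1.06 = 0.0592 m/s^2.

1.06 ± 0.0592 m/s^2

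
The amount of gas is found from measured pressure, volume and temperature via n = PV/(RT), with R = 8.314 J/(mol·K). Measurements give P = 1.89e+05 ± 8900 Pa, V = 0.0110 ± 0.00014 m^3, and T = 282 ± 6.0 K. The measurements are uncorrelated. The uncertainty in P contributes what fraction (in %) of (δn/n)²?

(δn/n)² = (1·δP/P)² + (1·δV/V)² + (-1·δT/T)²
  P term: (1×0.0471)² = 0.00222
  V term: (1×0.0127)² = 0.000162
  T term: (-1×0.0213)² = 0.000453
Total = 0.00283. Share from P = 0.00222/0.00283 = 0.783.

78.3%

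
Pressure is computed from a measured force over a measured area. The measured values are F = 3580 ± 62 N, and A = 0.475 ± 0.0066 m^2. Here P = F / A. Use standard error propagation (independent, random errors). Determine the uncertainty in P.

167 Pa

P is a product of powers, so relative uncertainties combine in quadrature:
  (1·δF/F)² = (1×0.0173)² = 0.000300;  (-1·δA/A)² = (-1×0.0139)² = 0.000193
δP/P = √(0.000493) = 0.0222
P = 7540 Pa, so δP = 0.0222 × 7540 = 167 Pa.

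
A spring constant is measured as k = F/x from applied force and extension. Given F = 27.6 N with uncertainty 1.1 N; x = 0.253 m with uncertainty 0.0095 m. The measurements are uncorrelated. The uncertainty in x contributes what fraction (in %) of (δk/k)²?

47.0%

(δk/k)² = (1·δF/F)² + (-1·δx/x)²
  F term: (1×0.0399)² = 0.00159
  x term: (-1×0.0375)² = 0.00141
Total = 0.00300. Share from x = 0.00141/0.00300 = 0.470.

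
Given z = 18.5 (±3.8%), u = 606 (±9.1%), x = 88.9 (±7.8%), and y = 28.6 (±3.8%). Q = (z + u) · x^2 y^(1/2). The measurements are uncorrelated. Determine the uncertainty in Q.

Let w = z + u = 624. δw = √(δz² + δu²) = √(0.494 + 3040) = 55.2, so δw/w = 0.0883.
Q is then a monomial in w, x, y:
δQ/Q = √((δw/w)² + (2·δx/x)² + (½·δy/y)²) = √(0.00780 + 0.0243 + 0.000361) = 0.180
Q = 2.64e+07, so δQ = 0.180 × 2.64e+07 = 4.76e+06.

4.76e+06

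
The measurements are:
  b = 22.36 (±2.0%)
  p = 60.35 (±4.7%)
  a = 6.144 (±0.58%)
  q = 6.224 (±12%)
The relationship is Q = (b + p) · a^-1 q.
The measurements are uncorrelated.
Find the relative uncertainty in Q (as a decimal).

Let u = b + p = 82.71. δu = √(δb² + δp²) = √(0.200 + 8.05) = 2.87, so δu/u = 0.0347.
Q is then a monomial in u, a, q:
δQ/Q = √((δu/u)² + (-1·δa/a)² + (1·δq/q)²) = √(0.00121 + 3.36e-05 + 0.0144) = 0.125

0.125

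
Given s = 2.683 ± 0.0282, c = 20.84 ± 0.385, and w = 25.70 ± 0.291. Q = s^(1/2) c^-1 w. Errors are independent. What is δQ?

Since Q is a product/quotient, work with relative uncertainties:
  (½·δs/s)² = (0.5×0.0105)² = 2.76e-05;  (-1·δc/c)² = (-1×0.0185)² = 0.000341;  (1·δw/w)² = (1×0.0113)² = 0.000128
δQ/Q = √(0.000497) = 0.0223
Q = 2.020, so δQ = 0.0223 × 2.020 = 0.0450.

0.0450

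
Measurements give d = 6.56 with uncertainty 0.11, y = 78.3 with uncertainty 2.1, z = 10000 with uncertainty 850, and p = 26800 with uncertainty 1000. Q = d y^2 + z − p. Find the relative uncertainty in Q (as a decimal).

0.112

Let w = d·y^2 = 40200. δw/w = √((1·δd/d)² + (2·δy/y)²) = √(0.000281 + 0.00288) = 0.0562, so δw = 2260.
Q = w + z − p: δQ = √(δw² + δz² + δp²) = √(5.11e+06 + 7.22e+05 + 1e+06) = 2610
Q = 23400, so δQ/Q = 2610/23400 = 0.112.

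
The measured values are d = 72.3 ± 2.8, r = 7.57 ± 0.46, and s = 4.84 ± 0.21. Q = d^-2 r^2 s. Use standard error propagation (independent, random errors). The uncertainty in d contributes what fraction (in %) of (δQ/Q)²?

26.5%

(δQ/Q)² = (-2·δd/d)² + (2·δr/r)² + (1·δs/s)²
  d term: (-2×0.0387)² = 0.00600
  r term: (2×0.0608)² = 0.0148
  s term: (1×0.0434)² = 0.00188
Total = 0.0227. Share from d = 0.00600/0.0227 = 0.265.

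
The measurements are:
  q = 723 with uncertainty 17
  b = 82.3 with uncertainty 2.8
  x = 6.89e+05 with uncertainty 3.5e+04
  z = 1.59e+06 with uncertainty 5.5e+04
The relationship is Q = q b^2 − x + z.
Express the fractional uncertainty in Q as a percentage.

6.18%

Let p = q·b^2 = 4.9e+06. δp/p = √((1·δq/q)² + (2·δb/b)²) = √(0.000553 + 0.00463) = 0.0720, so δp = 3.53e+05.
Q = p − x + z: δQ = √(δp² + δx² + δz²) = √(1.24e+11 + 1.22e+09 + 3.02e+09) = 3.59e+05
Q = 5.8e+06, so δQ/Q = 3.59e+05/5.8e+06 = 0.0618.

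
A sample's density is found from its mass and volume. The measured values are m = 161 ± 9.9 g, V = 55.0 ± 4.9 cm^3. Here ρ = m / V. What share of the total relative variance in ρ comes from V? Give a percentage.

67.7%

(δρ/ρ)² = (1·δm/m)² + (-1·δV/V)²
  m term: (1×0.0615)² = 0.00378
  V term: (-1×0.0891)² = 0.00794
Total = 0.0117. Share from V = 0.00794/0.0117 = 0.677.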